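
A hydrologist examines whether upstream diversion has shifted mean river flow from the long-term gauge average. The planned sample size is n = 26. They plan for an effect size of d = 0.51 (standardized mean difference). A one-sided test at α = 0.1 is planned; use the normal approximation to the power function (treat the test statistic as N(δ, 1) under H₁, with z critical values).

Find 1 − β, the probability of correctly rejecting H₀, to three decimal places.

Noncentrality parameter: δ = d·√n = 0.51 × √26 = 2.6005
Critical value for a one-sided test at α = 0.1: z_α = 1.282.
Power = Φ(δ − 1.282) = Φ(1.319) = 0.9064.

Power ≈ 0.906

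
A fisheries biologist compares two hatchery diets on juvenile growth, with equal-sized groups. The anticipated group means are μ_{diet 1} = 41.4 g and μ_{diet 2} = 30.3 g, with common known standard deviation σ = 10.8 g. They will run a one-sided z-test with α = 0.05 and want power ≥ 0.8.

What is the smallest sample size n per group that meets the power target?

n = 12 per group

Standardized effect: d = |μ_{diet 1} − μ_{diet 2}| / σ = |41.4 − 30.3| / 10.8 = 1.0278
Set Φ(δ − 1.645) = 0.8; then δ − 1.645 = Φ⁻¹(0.8) = 0.842, giving δ = 2.486.
δ = d·√(n/2) ⇒ n = 2(δ/d)² = 2 × (2.486 / 1.0278)² = 11.71.
Round up to the next whole unit.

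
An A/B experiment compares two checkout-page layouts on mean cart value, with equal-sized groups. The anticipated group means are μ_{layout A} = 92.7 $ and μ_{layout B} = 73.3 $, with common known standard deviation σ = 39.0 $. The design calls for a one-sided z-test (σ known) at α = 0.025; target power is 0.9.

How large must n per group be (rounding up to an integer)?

n = 85 per group

Standardized effect: d = |μ_{layout A} − μ_{layout B}| / σ = |92.7 − 73.3| / 39.0 = 0.4974
For power 0.9 need Φ(δ − z_{0.025}) = 0.9, so δ = z_{0.025} + z_{0.10} = 1.960 + 1.282 = 3.242.
δ = d·√(n/2) ⇒ n = 2(δ/d)² = 2 × (3.242 / 0.4974)² = 84.93.
Round up to the next whole unit.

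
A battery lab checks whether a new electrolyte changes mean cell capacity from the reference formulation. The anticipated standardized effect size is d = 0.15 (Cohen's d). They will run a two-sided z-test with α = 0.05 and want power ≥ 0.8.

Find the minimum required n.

Set Φ(δ − 1.960) = 0.8; then δ − 1.960 = Φ⁻¹(0.8) = 0.842, giving δ = 2.802.
(For δ > 0 the lower-tail rejection region contributes negligibly to power, so the one-term inversion is standard.)
δ = d·√n ⇒ n = (δ/d)² = (2.802 / 0.15)² = 348.84.
Rounding up, n = 349.

n = 349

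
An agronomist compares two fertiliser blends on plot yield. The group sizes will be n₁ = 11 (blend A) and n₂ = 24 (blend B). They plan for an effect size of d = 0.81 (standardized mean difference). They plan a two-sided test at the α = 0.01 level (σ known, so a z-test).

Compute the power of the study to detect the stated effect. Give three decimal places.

Noncentrality parameter: δ = d / √(1/n₁ + 1/n₂) = 0.81 / √(1/11 + 1/24) = 2.2246
Two-sided α = 0.01 → critical value z_{0.005} = 2.576.
Power = Φ(δ − 2.576) + Φ(−δ − 2.576) = Φ(-0.351) + Φ(-4.800) = 0.3627 + 0.0000 = 0.3627.

Power ≈ 0.363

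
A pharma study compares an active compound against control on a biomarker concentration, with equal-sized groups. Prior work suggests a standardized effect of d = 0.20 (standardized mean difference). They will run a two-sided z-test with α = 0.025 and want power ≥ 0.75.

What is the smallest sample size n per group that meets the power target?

For power 0.75 need Φ(δ − z_{0.0125}) = 0.75, so δ = z_{0.0125} + z_{0.25} = 2.241 + 0.674 = 2.916.
(Ignoring the negligible lower-tail rejection probability gives the usual closed-form inversion.)
δ = d·√(n/2) ⇒ n = 2(δ/d)² = 2 × (2.916 / 0.20)² = 425.12.
Rounding up, n = 426 per group.

n = 426 per group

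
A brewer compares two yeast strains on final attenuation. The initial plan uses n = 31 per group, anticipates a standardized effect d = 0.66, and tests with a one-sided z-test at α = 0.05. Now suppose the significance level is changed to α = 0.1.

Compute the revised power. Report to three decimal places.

Power ≈ 0.906

δ = d·√(n/2) = 0.66 × √(31/2) = 2.5984 (unchanged). New critical value: z_{0.1} = 1.282.
Revised power = Φ(δ − 1.282) = Φ(1.317) = 0.9061.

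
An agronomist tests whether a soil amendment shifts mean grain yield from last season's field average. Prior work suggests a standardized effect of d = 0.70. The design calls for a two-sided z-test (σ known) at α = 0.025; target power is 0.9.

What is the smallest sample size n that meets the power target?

n = 26

Set Φ(δ − 2.241) = 0.9; then δ − 2.241 = Φ⁻¹(0.9) = 1.282, giving δ = 3.523.
(The Φ(−δ − z_{α/2}) term is vanishingly small for δ > 0 and is dropped in the standard sample-size formula.)
δ = d·√n ⇒ n = (δ/d)² = (3.523 / 0.70)² = 25.33.
Round up to the next whole unit.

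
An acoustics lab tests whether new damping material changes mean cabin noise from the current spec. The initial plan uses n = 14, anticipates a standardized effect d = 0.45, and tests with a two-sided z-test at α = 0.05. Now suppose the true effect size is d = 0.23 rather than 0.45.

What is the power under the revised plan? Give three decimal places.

With d = 0.23: δ = d·√n = 0.23 × √14 = 0.8606. Critical value z_{0.025} = 1.960.
Revised power = Φ(δ − 1.960) + Φ(−δ − 1.960) = Φ(-1.099) + Φ(-2.821) = 0.1358 + 0.0024 = 0.1382.

Power ≈ 0.138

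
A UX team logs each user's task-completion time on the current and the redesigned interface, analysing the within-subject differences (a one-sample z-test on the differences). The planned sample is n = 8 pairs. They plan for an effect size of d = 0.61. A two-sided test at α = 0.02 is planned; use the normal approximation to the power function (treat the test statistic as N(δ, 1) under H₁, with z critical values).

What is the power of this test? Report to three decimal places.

Power ≈ 0.274

Noncentrality parameter: δ = d·√n = 0.61 × √8 = 1.7253
Critical value for a two-sided test at α = 0.02: z_{α/2} = 2.326.
Power = Φ(δ − 2.326) + Φ(−δ − 2.326) = Φ(-0.601) + Φ(-4.052) = 0.2739 + 0.0000 = 0.2739.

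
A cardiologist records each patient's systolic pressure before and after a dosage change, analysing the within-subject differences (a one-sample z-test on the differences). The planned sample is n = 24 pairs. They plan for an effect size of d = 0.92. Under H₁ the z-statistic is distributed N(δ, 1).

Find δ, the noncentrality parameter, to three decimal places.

δ = d·√n = 0.92 × √24 = 4.5071

δ ≈ 4.507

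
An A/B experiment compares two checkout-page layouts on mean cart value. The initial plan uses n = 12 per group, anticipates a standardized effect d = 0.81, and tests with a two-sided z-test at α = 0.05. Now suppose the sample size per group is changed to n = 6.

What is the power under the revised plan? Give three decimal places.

With n = 6 per group: δ = d·√(n/2) = 0.81 × √(6/2) = 1.4030. Critical value z_{0.025} = 1.960.
Revised power = Φ(δ − 1.960) + Φ(−δ − 1.960) = Φ(-0.557) + Φ(-3.363) = 0.2888 + 0.0004 = 0.2891.

Power ≈ 0.289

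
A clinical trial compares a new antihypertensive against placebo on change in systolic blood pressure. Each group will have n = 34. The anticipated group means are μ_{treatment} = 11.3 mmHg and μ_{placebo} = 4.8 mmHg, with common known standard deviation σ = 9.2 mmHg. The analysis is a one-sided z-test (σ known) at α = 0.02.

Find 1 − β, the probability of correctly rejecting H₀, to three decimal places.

Power ≈ 0.805

Standardized effect: d = |μ_{treatment} − μ_{placebo}| / σ = |11.3 − 4.8| / 9.2 = 0.7065
Noncentrality parameter: δ = d·√(n/2) = 0.7065 × √(34/2) = 2.9131
One-sided α = 0.02 → critical value z_{0.02} = 2.054.
Power = P(Z > 2.054 − δ) = Φ(0.859) = 0.8049.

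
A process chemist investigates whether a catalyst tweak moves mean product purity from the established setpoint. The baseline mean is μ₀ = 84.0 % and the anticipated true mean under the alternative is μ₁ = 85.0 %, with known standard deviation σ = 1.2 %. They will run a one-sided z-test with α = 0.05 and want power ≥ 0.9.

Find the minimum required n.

Standardized effect: d = |μ₁ − μ₀| / σ = |85.0 − 84.0| / 1.2 = 0.8333
Set Φ(δ − 1.645) = 0.9; then δ − 1.645 = Φ⁻¹(0.9) = 1.282, giving δ = 2.926.
δ = d·√n ⇒ n = (δ/d)² = (2.926 / 0.8333)² = 12.33.
Rounding up, n = 13.

n = 13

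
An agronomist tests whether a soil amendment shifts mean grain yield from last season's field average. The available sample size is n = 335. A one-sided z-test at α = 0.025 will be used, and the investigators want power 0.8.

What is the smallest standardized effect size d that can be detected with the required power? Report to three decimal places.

d ≈ 0.153

Required noncentrality: δ = z_{0.025} + z_{0.20} = 1.960 + 0.842 = 2.802.
δ = d·√n ⇒ d = δ/√n = 2.802/√335 = 0.1531.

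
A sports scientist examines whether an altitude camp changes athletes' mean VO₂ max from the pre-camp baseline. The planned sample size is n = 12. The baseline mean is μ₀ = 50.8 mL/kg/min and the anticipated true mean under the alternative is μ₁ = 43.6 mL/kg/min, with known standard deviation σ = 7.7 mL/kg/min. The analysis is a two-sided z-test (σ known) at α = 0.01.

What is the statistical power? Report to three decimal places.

Standardized effect: d = |μ₁ − μ₀| / σ = |43.6 − 50.8| / 7.7 = 0.9351
Noncentrality parameter: δ = d·√n = 0.9351 × √12 = 3.2392
Critical value for a two-sided test at α = 0.01: z_{α/2} = 2.576.
Power = Φ(δ − 2.576) + Φ(−δ − 2.576) = Φ(0.663) + Φ(-5.815) = 0.7464 + 0.0000 = 0.7464.

Power ≈ 0.746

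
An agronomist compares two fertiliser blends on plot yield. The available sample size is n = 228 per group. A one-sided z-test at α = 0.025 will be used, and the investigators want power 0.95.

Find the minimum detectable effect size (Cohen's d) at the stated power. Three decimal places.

Need Φ(δ − 1.960) = 0.95, so δ = 1.960 + 1.645 = 3.605.
δ = d·√(n/2) ⇒ d = δ/√(n/2) = 3.605/√(228/2) = 0.3376.

d ≈ 0.338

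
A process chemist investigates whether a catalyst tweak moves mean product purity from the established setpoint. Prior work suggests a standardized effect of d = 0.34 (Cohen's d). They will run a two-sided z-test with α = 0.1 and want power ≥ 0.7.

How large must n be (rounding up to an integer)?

Set Φ(δ − 1.645) = 0.7; then δ − 1.645 = Φ⁻¹(0.7) = 0.524, giving δ = 2.169.
(Ignoring the negligible lower-tail rejection probability gives the usual closed-form inversion.)
δ = d·√n ⇒ n = (δ/d)² = (2.169 / 0.34)² = 40.71.
Rounding up, n = 41.

n = 41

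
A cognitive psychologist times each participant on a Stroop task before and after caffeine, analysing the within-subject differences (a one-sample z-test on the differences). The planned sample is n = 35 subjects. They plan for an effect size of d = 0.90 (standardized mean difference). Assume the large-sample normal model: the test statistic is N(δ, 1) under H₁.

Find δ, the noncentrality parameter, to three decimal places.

δ ≈ 5.324

The noncentrality parameter scales effect size by the design's sample-size factor: δ = d·√n = 0.90 × √35 = 5.3245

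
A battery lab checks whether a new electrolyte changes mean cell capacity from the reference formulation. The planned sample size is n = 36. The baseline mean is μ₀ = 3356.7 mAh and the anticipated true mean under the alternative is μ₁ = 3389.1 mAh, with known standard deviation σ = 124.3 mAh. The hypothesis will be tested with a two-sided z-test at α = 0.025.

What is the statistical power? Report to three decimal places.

Power ≈ 0.249

Standardized effect: d = |μ₁ − μ₀| / σ = |3389.1 − 3356.7| / 124.3 = 0.2607
Noncentrality parameter: δ = d·√n = 0.2607 × √36 = 1.5640
Two-sided α = 0.025 → critical value z_{0.0125} = 2.241.
Power = Φ(δ − 2.241) + Φ(−δ − 2.241) = Φ(-0.677) + Φ(-3.805) = 0.2491 + 0.0001 = 0.2491.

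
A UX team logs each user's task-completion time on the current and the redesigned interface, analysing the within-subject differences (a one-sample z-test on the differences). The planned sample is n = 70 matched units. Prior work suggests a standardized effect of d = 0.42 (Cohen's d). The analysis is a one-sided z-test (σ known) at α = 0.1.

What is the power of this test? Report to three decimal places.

Power ≈ 0.987

Noncentrality parameter: λ = d·√n = 0.42 × √70 = 3.5140
Critical value for a one-sided test at α = 0.1: z_α = 1.282.
Power = Φ(λ − 1.282) = Φ(2.232) = 0.9872.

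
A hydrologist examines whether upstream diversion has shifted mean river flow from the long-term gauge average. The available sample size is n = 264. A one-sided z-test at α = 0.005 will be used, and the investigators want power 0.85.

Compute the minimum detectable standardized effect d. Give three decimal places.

Need Φ(δ − 2.576) = 0.85, so δ = 2.576 + 1.036 = 3.612.
δ = d·√n ⇒ d = δ/√n = 3.612/√264 = 0.2223.

d ≈ 0.222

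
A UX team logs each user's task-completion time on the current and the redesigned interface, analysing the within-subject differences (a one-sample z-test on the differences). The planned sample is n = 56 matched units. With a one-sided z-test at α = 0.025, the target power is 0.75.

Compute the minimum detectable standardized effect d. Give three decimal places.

Need Φ(δ − 1.960) = 0.75, so δ = 1.960 + 0.674 = 2.634.
δ = d·√n ⇒ d = δ/√n = 2.634/√56 = 0.3520.

d ≈ 0.352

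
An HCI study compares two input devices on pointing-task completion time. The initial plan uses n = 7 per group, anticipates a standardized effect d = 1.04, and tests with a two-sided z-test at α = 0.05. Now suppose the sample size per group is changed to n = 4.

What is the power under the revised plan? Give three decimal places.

Power ≈ 0.313

With n = 4 per group: δ = d·√(n/2) = 1.04 × √(4/2) = 1.4708. Critical value z_{0.025} = 1.960.
Revised power = Φ(δ − 1.960) + Φ(−δ − 1.960) = Φ(-0.489) + Φ(-3.431) = 0.3124 + 0.0003 = 0.3127.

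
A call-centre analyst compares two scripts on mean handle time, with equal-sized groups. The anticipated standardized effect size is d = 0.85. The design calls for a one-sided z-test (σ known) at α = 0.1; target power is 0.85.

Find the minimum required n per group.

Set Φ(δ − 1.282) = 0.85; then δ − 1.282 = Φ⁻¹(0.85) = 1.036, giving δ = 2.318.
δ = d·√(n/2) ⇒ n = 2(δ/d)² = 2 × (2.318 / 0.85)² = 14.87.
Round up to the next whole unit.

n = 15 per group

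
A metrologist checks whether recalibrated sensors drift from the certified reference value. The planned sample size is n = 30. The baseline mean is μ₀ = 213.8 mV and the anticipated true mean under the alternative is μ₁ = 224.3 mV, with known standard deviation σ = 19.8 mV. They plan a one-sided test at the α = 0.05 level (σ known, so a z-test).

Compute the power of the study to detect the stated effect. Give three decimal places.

Standardized effect: d = |μ₁ − μ₀| / σ = |224.3 − 213.8| / 19.8 = 0.5303
Noncentrality parameter: δ = d·√n = 0.5303 × √30 = 2.9046
Critical value for a one-sided test at α = 0.05: z_α = 1.645.
Power = P(Z > 1.645 − δ) = Φ(1.260) = 0.8961.

Power ≈ 0.896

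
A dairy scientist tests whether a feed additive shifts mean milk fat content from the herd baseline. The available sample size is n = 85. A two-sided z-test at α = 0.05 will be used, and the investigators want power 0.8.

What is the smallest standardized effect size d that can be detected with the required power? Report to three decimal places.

Required noncentrality: δ = z_{0.025} + z_{0.20} = 1.960 + 0.842 = 2.802.
(The second rejection-region term Φ(−δ − z_{α/2}) is negligible and dropped.)
δ = d·√n ⇒ d = δ/√n = 2.802/√85 = 0.3039.

d ≈ 0.304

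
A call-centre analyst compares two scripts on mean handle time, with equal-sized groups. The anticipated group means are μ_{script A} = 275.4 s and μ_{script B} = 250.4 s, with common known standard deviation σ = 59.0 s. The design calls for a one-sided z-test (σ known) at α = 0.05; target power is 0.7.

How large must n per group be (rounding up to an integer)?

n = 53 per group

Standardized effect: d = |μ_{script A} − μ_{script B}| / σ = |275.4 − 250.4| / 59.0 = 0.4237
For power 0.7 need Φ(δ − z_{0.05}) = 0.7, so δ = z_{0.05} + z_{0.30} = 1.645 + 0.524 = 2.169.
δ = d·√(n/2) ⇒ n = 2(δ/d)² = 2 × (2.169 / 0.4237)² = 52.42.
Rounding up, n = 53 per group.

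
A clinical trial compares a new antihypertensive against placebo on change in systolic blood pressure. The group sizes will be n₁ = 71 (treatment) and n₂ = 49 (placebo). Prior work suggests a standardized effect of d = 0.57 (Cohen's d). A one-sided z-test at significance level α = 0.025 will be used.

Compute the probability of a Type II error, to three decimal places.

β ≈ 0.134

Noncentrality parameter: δ = d / √(1/n₁ + 1/n₂) = 0.57 / √(1/71 + 1/49) = 3.0691
One-sided α = 0.025 → critical value z_{0.025} = 1.960.
Power = Φ(δ − 1.960) = Φ(1.109) = 0.8663.
Type II error: β = 1 − power = 1 − 0.8663 = 0.1337.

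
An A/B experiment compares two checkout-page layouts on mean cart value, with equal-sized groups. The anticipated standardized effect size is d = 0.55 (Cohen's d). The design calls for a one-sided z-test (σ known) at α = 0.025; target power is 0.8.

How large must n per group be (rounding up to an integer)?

For power 0.8 need Φ(δ − z_{0.025}) = 0.8, so δ = z_{0.025} + z_{0.20} = 1.960 + 0.842 = 2.802.
δ = d·√(n/2) ⇒ n = 2(δ/d)² = 2 × (2.802 / 0.55)² = 51.89.
Rounding up, n = 52 per group.

n = 52 per group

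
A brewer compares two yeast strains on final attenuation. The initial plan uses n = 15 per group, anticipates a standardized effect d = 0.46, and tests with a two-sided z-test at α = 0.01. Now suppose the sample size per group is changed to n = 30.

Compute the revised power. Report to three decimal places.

Power ≈ 0.214

With n = 30 per group: δ = d·√(n/2) = 0.46 × √(30/2) = 1.7816. Critical value z_{0.005} = 2.576.
Revised power = Φ(δ − 2.576) + Φ(−δ − 2.576) = Φ(-0.794) + Φ(-4.357) = 0.2135 + 0.0000 = 0.2135.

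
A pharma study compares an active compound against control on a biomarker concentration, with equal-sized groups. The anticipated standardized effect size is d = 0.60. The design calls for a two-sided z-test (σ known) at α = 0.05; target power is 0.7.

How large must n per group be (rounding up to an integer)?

For power 0.7 need Φ(δ − z_{0.025}) = 0.7, so δ = z_{0.025} + z_{0.30} = 1.960 + 0.524 = 2.484.
(The Φ(−δ − z_{α/2}) term is vanishingly small for δ > 0 and is dropped in the standard sample-size formula.)
δ = d·√(n/2) ⇒ n = 2(δ/d)² = 2 × (2.484 / 0.60)² = 34.29.
Round up to the next whole unit.

n = 35 per group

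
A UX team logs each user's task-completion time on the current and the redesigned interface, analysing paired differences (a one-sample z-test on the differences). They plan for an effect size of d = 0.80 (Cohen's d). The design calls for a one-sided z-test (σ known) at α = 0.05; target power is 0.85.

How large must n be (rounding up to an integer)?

n = 12

For power 0.85 need Φ(δ − z_{0.05}) = 0.85, so δ = z_{0.05} + z_{0.15} = 1.645 + 1.036 = 2.681.
δ = d·√n ⇒ n = (δ/d)² = (2.681 / 0.80)² = 11.23.
Round up to the next whole unit.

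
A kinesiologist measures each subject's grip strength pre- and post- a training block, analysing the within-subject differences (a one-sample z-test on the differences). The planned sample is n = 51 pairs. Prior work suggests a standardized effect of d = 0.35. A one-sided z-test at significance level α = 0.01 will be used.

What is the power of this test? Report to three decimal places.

Power ≈ 0.569

Noncentrality parameter: δ = d·√n = 0.35 × √51 = 2.4995
Critical value for a one-sided test at α = 0.01: z_α = 2.326.
Power = P(Z > 2.326 − δ) = Φ(0.173) = 0.5687.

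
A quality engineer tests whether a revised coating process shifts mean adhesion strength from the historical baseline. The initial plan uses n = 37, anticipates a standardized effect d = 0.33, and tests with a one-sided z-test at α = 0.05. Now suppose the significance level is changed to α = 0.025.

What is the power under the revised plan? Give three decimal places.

Power ≈ 0.519

δ = d·√n = 0.33 × √37 = 2.0073 (unchanged). New critical value: z_{0.025} = 1.960.
Revised power = Φ(δ − 1.960) = Φ(0.047) = 0.5189.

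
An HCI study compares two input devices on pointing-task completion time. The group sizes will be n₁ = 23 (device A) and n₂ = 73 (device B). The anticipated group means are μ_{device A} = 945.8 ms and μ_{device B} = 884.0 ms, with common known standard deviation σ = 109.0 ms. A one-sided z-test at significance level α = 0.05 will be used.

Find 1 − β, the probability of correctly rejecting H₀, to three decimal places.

Standardized effect: d = |μ_{device A} − μ_{device B}| / σ = |945.8 − 884.0| / 109.0 = 0.5670
Noncentrality parameter: δ = d / √(1/n₁ + 1/n₂) = 0.5670 / √(1/23 + 1/73) = 2.3711
One-sided α = 0.05 → critical value z_{0.05} = 1.645.
Power = P(Z > 1.645 − δ) = Φ(0.726) = 0.7662.

Power ≈ 0.766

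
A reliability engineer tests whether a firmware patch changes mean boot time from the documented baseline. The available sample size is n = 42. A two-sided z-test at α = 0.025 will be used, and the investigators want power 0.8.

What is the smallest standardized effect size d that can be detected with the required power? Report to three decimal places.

d ≈ 0.476

Required noncentrality: δ = z_{0.0125} + z_{0.20} = 2.241 + 0.842 = 3.083.
(Lower-tail contribution to power is negligible for δ > 0.)
δ = d·√n ⇒ d = δ/√n = 3.083/√42 = 0.4757.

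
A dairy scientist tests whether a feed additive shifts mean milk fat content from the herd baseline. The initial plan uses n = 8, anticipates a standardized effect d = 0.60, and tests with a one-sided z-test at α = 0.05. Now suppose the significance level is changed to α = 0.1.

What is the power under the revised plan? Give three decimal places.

Power ≈ 0.661

δ = d·√n = 0.60 × √8 = 1.6971 (unchanged). New critical value: z_{0.1} = 1.282.
Revised power = P(Z > 1.282 − δ) = Φ(0.416) = 0.6611.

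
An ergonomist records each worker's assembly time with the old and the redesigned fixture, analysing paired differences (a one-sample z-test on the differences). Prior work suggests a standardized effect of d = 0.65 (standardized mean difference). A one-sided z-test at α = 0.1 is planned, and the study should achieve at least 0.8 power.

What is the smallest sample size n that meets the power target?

n = 11

For power 0.8 need Φ(δ − z_{0.1}) = 0.8, so δ = z_{0.1} + z_{0.20} = 1.282 + 0.842 = 2.123.
δ = d·√n ⇒ n = (δ/d)² = (2.123 / 0.65)² = 10.67.
Round up to the next whole unit.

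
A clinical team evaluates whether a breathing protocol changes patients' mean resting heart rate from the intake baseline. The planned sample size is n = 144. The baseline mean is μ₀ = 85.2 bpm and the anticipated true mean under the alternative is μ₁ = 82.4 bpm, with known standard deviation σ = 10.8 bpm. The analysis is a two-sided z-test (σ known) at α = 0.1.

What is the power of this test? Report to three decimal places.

Standardized effect: d = |μ₁ − μ₀| / σ = |82.4 − 85.2| / 10.8 = 0.2593
Noncentrality parameter: δ = d·√n = 0.2593 × √144 = 3.1111
Critical value for a two-sided test at α = 0.1: z_{α/2} = 1.645.
Power = Φ(δ − 1.645) + Φ(−δ − 1.645) = Φ(1.466) + Φ(-4.756) = 0.9287 + 0.0000 = 0.9287.

Power ≈ 0.929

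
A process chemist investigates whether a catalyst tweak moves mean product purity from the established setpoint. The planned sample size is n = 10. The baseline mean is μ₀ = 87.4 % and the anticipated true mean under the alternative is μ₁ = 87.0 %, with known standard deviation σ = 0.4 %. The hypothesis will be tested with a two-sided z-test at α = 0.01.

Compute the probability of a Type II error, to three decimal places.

Standardized effect: d = |μ₁ − μ₀| / σ = |87.0 − 87.4| / 0.4 = 1.0000
Noncentrality parameter: δ = d·√n = 1.0000 × √10 = 3.1623
Critical value for a two-sided test at α = 0.01: z_{α/2} = 2.576.
Power = Φ(δ − 2.576) + Φ(−δ − 2.576) = Φ(0.586) + Φ(-5.738) = 0.7212 + 0.0000 = 0.7212.
Type II error: β = 1 − power = 1 − 0.7212 = 0.2788.

β ≈ 0.279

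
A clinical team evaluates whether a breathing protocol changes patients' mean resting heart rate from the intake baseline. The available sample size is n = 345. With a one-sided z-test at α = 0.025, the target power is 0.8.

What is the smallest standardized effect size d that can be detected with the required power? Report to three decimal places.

d ≈ 0.151

Need Φ(δ − 1.960) = 0.8, so δ = 1.960 + 0.842 = 2.802.
δ = d·√n ⇒ d = δ/√n = 2.802/√345 = 0.1508.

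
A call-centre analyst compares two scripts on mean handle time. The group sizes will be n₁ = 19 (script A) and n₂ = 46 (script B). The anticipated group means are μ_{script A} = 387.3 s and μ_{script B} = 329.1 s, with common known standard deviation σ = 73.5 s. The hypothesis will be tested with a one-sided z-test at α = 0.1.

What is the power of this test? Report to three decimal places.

Power ≈ 0.948

Standardized effect: d = |μ_{script A} − μ_{script B}| / σ = |387.3 − 329.1| / 73.5 = 0.7918
Noncentrality parameter: δ = d / √(1/n₁ + 1/n₂) = 0.7918 / √(1/19 + 1/46) = 2.9036
Critical value for a one-sided test at α = 0.1: z_α = 1.282.
Power = Φ(δ − 1.282) = Φ(1.622) = 0.9476.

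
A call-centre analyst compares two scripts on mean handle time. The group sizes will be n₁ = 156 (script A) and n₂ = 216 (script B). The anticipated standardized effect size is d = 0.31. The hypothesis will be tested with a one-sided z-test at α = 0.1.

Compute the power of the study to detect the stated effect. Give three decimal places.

Power ≈ 0.952

Noncentrality parameter: δ = d / √(1/n₁ + 1/n₂) = 0.31 / √(1/156 + 1/216) = 2.9504
Critical value for a one-sided test at α = 0.1: z_α = 1.282.
Power = Φ(δ − 1.282) = Φ(1.669) = 0.9524.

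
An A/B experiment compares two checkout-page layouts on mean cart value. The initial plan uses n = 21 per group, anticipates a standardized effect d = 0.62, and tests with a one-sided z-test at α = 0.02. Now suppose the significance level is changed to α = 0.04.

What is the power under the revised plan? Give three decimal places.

Power ≈ 0.602

δ = d·√(n/2) = 0.62 × √(21/2) = 2.0090 (unchanged). New critical value: z_{0.04} = 1.751.
Revised power = P(Z > 1.751 − δ) = Φ(0.258) = 0.6019.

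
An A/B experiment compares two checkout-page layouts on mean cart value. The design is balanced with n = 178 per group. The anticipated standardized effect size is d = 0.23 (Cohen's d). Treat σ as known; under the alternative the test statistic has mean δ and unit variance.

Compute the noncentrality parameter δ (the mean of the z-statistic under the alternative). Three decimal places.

δ ≈ 2.170

δ = d·√(n/2) = 0.23 × √(178/2) = 2.1698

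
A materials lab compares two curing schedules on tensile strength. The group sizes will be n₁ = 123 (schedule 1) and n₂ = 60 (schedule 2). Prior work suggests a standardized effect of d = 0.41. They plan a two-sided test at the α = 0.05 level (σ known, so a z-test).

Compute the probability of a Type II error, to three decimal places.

Noncentrality parameter: δ = d / √(1/n₁ + 1/n₂) = 0.41 / √(1/123 + 1/60) = 2.6037
Critical value for a two-sided test at α = 0.05: z_{α/2} = 1.960.
Power = Φ(δ − 1.960) + Φ(−δ − 1.960) = Φ(0.644) + Φ(-4.564) = 0.7401 + 0.0000 = 0.7401.
Type II error: β = 1 − power = 1 − 0.7401 = 0.2599.

β ≈ 0.260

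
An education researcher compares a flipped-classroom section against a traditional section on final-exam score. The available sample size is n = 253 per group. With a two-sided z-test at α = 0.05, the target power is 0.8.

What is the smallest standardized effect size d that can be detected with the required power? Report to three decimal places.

Required noncentrality: δ = z_{0.025} + z_{0.20} = 1.960 + 0.842 = 2.802.
(The second rejection-region term Φ(−δ − z_{α/2}) is negligible and dropped.)
δ = d·√(n/2) ⇒ d = δ/√(n/2) = 2.802/√(253/2) = 0.2491.

d ≈ 0.249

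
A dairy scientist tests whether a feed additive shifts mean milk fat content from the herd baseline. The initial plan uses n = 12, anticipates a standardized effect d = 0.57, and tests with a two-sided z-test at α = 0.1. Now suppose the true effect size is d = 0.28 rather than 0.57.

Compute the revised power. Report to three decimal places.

With d = 0.28: δ = d·√n = 0.28 × √12 = 0.9699. Critical value z_{0.05} = 1.645.
Revised power = Φ(δ − 1.645) + Φ(−δ − 1.645) = Φ(-0.675) + Φ(-2.615) = 0.2499 + 0.0045 = 0.2543.

Power ≈ 0.254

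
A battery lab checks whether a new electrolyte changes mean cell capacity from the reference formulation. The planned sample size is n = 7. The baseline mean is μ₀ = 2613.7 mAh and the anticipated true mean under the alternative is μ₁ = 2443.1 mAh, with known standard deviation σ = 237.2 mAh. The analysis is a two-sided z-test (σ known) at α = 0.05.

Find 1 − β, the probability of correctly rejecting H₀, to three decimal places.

Power ≈ 0.477

Standardized effect: d = |μ₁ − μ₀| / σ = |2443.1 − 2613.7| / 237.2 = 0.7192
Noncentrality parameter: δ = d·√n = 0.7192 × √7 = 1.9029
Critical value for a two-sided test at α = 0.05: z_{α/2} = 1.960.
Power = Φ(δ − 1.960) + Φ(−δ − 1.960) = Φ(-0.057) + Φ(-3.863) = 0.4772 + 0.0001 = 0.4773.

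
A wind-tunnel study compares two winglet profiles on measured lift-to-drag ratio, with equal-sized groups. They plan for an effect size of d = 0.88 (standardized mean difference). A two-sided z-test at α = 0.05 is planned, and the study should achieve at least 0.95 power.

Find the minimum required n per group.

For power 0.95 need Φ(δ − z_{0.025}) = 0.95, so δ = z_{0.025} + z_{0.05} = 1.960 + 1.645 = 3.605.
(Ignoring the negligible lower-tail rejection probability gives the usual closed-form inversion.)
δ = d·√(n/2) ⇒ n = 2(δ/d)² = 2 × (3.605 / 0.88)² = 33.56.
Rounding up, n = 34 per group.

n = 34 per group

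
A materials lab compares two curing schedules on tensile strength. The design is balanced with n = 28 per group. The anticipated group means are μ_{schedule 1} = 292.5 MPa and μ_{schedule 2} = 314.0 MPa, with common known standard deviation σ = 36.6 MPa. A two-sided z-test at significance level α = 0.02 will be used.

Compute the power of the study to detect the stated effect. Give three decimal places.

Power ≈ 0.449

Standardized effect: d = |μ_{schedule 1} − μ_{schedule 2}| / σ = |292.5 − 314.0| / 36.6 = 0.5874
Noncentrality parameter: δ = d·√(n/2) = 0.5874 × √(28/2) = 2.1980
Critical value for a two-sided test at α = 0.02: z_{α/2} = 2.326.
Power = Φ(δ − 2.326) + Φ(−δ − 2.326) = Φ(-0.128) + Φ(-4.524) = 0.4489 + 0.0000 = 0.4489.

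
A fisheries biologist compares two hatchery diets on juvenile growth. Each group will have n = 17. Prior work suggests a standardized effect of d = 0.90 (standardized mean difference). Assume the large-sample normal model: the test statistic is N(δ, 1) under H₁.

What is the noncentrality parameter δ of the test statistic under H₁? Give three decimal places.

δ ≈ 2.624

δ = d·√(n/2) = 0.90 × √(17/2) = 2.6239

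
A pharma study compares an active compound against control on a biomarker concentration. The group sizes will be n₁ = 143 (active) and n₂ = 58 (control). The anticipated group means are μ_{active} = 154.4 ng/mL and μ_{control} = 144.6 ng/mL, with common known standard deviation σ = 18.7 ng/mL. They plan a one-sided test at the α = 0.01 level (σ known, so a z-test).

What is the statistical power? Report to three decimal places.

Power ≈ 0.851

Standardized effect: d = |μ_{active} − μ_{control}| / σ = |154.4 − 144.6| / 18.7 = 0.5241
Noncentrality parameter: δ = d / √(1/n₁ + 1/n₂) = 0.5241 / √(1/143 + 1/58) = 3.3664
One-sided α = 0.01 → critical value z_{0.01} = 2.326.
Power = Φ(δ − 2.326) = Φ(1.040) = 0.8508.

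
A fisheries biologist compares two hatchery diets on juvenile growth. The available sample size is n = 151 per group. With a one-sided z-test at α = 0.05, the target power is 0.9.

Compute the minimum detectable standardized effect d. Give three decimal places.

Need Φ(δ − 1.645) = 0.9, so δ = 1.645 + 1.282 = 2.926.
δ = d·√(n/2) ⇒ d = δ/√(n/2) = 2.926/√(151/2) = 0.3368.

d ≈ 0.337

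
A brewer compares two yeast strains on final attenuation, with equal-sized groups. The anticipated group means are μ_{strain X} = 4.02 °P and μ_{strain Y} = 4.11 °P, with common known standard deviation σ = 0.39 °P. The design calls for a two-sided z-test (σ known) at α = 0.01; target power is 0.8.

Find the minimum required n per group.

Standardized effect: d = |μ_{strain X} − μ_{strain Y}| / σ = |4.02 − 4.11| / 0.39 = 0.2308
For power 0.8 need Φ(δ − z_{0.005}) = 0.8, so δ = z_{0.005} + z_{0.20} = 2.576 + 0.842 = 3.417.
(For δ > 0 the lower-tail rejection region contributes negligibly to power, so the one-term inversion is standard.)
δ = d·√(n/2) ⇒ n = 2(δ/d)² = 2 × (3.417 / 0.2308)² = 438.61.
Rounding up, n = 439 per group.

n = 439 per group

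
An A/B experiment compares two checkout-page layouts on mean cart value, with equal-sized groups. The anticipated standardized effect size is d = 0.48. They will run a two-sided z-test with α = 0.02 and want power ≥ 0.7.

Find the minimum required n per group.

n = 71 per group

For power 0.7 need Φ(δ − z_{0.01}) = 0.7, so δ = z_{0.01} + z_{0.30} = 2.326 + 0.524 = 2.851.
(The Φ(−δ − z_{α/2}) term is vanishingly small for δ > 0 and is dropped in the standard sample-size formula.)
δ = d·√(n/2) ⇒ n = 2(δ/d)² = 2 × (2.851 / 0.48)² = 70.54.
Round up to the next whole unit.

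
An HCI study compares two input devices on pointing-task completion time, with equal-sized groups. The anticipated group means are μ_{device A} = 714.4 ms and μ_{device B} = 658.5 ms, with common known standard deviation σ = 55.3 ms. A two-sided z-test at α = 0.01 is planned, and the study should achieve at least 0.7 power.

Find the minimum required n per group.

n = 19 per group

Standardized effect: d = |μ_{device A} − μ_{device B}| / σ = |714.4 − 658.5| / 55.3 = 1.0108
For power 0.7 need Φ(δ − z_{0.005}) = 0.7, so δ = z_{0.005} + z_{0.30} = 2.576 + 0.524 = 3.100.
(Ignoring the negligible lower-tail rejection probability gives the usual closed-form inversion.)
δ = d·√(n/2) ⇒ n = 2(δ/d)² = 2 × (3.100 / 1.0108)² = 18.81.
Round up to the next whole unit.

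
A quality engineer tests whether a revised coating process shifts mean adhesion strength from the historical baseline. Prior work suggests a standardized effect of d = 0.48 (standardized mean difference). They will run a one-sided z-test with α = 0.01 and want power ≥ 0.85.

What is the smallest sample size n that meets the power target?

n = 50

For power 0.85 need Φ(δ − z_{0.01}) = 0.85, so δ = z_{0.01} + z_{0.15} = 2.326 + 1.036 = 3.363.
δ = d·√n ⇒ n = (δ/d)² = (3.363 / 0.48)² = 49.08.
Rounding up, n = 50.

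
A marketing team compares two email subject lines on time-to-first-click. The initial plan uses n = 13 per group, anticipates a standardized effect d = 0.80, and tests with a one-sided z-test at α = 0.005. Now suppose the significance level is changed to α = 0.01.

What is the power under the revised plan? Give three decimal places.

δ = d·√(n/2) = 0.80 × √(13/2) = 2.0396 (unchanged). New critical value: z_{0.01} = 2.326.
Revised power = Φ(δ − 2.326) = Φ(-0.287) = 0.3872.

Power ≈ 0.387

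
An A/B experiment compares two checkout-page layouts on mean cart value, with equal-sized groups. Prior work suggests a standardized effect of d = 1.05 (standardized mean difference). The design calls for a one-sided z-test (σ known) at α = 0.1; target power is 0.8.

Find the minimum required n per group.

For power 0.8 need Φ(δ − z_{0.1}) = 0.8, so δ = z_{0.1} + z_{0.20} = 1.282 + 0.842 = 2.123.
δ = d·√(n/2) ⇒ n = 2(δ/d)² = 2 × (2.123 / 1.05)² = 8.18.
Rounding up, n = 9 per group.

n = 9 per group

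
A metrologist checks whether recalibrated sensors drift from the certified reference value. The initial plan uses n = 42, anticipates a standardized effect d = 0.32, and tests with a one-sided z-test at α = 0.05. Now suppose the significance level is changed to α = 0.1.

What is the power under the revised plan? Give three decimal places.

Power ≈ 0.786

δ = d·√n = 0.32 × √42 = 2.0738 (unchanged). New critical value: z_{0.1} = 1.282.
Revised power = Φ(δ − 1.282) = Φ(0.792) = 0.7859.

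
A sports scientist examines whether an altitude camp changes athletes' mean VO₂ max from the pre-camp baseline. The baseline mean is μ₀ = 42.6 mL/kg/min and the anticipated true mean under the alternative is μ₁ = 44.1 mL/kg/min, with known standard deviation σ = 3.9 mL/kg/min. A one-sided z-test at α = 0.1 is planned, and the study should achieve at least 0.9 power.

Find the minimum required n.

n = 45

Standardized effect: d = |μ₁ − μ₀| / σ = |44.1 − 42.6| / 3.9 = 0.3846
Set Φ(δ − 1.282) = 0.9; then δ − 1.282 = Φ⁻¹(0.9) = 1.282, giving δ = 2.563.
δ = d·√n ⇒ n = (δ/d)² = (2.563 / 0.3846)² = 44.41.
Round up to the next whole unit.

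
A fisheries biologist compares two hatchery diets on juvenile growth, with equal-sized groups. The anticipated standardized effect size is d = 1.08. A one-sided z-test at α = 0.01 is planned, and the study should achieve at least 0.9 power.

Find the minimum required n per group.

n = 23 per group

For power 0.9 need Φ(δ − z_{0.01}) = 0.9, so δ = z_{0.01} + z_{0.10} = 2.326 + 1.282 = 3.608.
δ = d·√(n/2) ⇒ n = 2(δ/d)² = 2 × (3.608 / 1.08)² = 22.32.
Round up to the next whole unit.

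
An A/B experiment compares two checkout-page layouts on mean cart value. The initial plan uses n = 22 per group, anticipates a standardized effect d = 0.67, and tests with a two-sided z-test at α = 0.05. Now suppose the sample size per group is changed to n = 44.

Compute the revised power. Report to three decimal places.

Power ≈ 0.882

With n = 44 per group: δ = d·√(n/2) = 0.67 × √(44/2) = 3.1426. Critical value z_{0.025} = 1.960.
Revised power = Φ(δ − 1.960) + Φ(−δ − 1.960) = Φ(1.183) + Φ(-5.103) = 0.8815 + 0.0000 = 0.8815.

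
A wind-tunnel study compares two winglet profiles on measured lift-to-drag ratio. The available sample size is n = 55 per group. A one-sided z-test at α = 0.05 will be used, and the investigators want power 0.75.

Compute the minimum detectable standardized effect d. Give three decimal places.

d ≈ 0.442

Need Φ(δ − 1.645) = 0.75, so δ = 1.645 + 0.674 = 2.319.
δ = d·√(n/2) ⇒ d = δ/√(n/2) = 2.319/√(55/2) = 0.4423.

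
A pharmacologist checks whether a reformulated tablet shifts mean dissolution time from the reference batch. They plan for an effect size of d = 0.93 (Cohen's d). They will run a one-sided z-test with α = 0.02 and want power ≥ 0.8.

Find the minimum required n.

n = 10

Set Φ(δ − 2.054) = 0.8; then δ − 2.054 = Φ⁻¹(0.8) = 0.842, giving δ = 2.895.
δ = d·√n ⇒ n = (δ/d)² = (2.895 / 0.93)² = 9.69.
Rounding up, n = 10.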